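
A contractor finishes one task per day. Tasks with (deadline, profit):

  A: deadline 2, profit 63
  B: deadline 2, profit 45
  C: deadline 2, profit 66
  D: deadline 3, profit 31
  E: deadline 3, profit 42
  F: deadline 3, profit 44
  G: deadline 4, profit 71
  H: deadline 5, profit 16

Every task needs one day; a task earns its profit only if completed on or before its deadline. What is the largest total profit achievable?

By profit: G(d4,71), C(d2,66), A(d2,63), B(d2,45), F(d3,44), E(d3,42), D(d3,31), H(d5,16)
G→slot 4; C→slot 2; A→slot 1; B skipped; F→slot 3; E skipped; D skipped; H→slot 5.
Profit = 63 + 66 + 44 + 71 + 16 = 260

260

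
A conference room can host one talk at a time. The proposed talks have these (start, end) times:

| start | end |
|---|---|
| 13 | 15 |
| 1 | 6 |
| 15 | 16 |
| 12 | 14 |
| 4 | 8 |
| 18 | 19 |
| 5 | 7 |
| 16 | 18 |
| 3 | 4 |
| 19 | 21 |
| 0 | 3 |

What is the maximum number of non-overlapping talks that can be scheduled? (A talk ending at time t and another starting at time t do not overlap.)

Order by finish time; keep every interval that doesn't clash with the previous kept one.
Sorted by end: (0,3)  (3,4)  (1,6)  (5,7)  (4,8)  (12,14)  (13,15)  (15,16)  (16,18)  (18,19)  (19,21)
take (0,3); take (3,4); skip (1,6); take (5,7); skip (4,8); take (12,14); take (15,16); take (16,18); take (18,19); take (19,21).
Selected 8 talks.

8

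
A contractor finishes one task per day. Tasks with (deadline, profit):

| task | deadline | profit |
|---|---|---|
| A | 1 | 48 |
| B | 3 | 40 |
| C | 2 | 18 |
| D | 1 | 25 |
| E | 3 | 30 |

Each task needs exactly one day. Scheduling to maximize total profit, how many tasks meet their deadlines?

Take jobs in profit order; each goes to the latest open slot no later than its deadline.
Profit order: A=48 B=40 E=30 D=25 C=18
Assign: A→slot 1, B→slot 3, E→slot 2, D skipped, C skipped.
Slots: [1:A] [2:E] [3:B]
3 of 5 scheduled.

3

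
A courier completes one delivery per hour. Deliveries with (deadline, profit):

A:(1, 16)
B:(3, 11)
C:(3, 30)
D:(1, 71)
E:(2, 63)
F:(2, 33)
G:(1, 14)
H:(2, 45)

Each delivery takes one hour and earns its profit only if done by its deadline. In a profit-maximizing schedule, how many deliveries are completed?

3

Take jobs in profit order; each goes to the latest open slot no later than its deadline.
By profit: D(d1,71), E(d2,63), H(d2,45), F(d2,33), C(d3,30), A(d1,16), G(d1,14), B(d3,11)
D→slot 1; E→slot 2; H skipped; F skipped; C→slot 3; A skipped; G skipped; B skipped.
3 of 8 scheduled.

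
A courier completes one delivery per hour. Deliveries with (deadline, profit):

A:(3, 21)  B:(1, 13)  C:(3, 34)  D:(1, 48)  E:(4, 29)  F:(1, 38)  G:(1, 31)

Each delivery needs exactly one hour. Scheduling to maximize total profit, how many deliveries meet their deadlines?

Take jobs in profit order; each goes to the latest open slot no later than its deadline.
By profit: D(d1,48), F(d1,38), C(d3,34), G(d1,31), E(d4,29), A(d3,21), B(d1,13)
D→slot 1; F skipped; C→slot 3; G skipped; E→slot 4; A→slot 2; B skipped.
4 of 7 scheduled.

4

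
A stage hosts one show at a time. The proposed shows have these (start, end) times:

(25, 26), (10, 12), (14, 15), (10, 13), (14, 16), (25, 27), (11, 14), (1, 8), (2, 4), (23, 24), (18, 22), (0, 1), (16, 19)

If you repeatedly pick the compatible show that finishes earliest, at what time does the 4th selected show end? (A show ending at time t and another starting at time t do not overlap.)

15

Greedy by earliest finish: after sorting by end time, pick each interval compatible with the last pick.
Sorted by end: (0,1)  (2,4)  (1,8)  (10,12)  (10,13)  (11,14)  (14,15)  (14,16)  (16,19)  (18,22)  (23,24)  (25,26)  (25,27)
take (0,1); take (2,4); take (10,12); take (14,15); take (16,19); take (23,24); take (25,26).
Selected: (0,1) (2,4) (10,12) (14,15) (16,19) (23,24) (25,26)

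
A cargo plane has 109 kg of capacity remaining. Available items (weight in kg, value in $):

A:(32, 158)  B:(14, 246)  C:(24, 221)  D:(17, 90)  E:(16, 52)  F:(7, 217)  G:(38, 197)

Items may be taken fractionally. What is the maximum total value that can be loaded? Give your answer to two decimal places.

Order: F (217/7=31.00) > B (246/14=17.57) > C (221/24=9.21) > D (90/17=5.29) > G (197/38=5.18) > A (158/32=4.94) > E (52/16=3.25)
Fill: take F (7 @ 217) → take B (14 @ 246) → take C (24 @ 221) → take D (17 @ 90) → take G (38 @ 197) → take 9/32 of A → 44.44; 109/109 used.
Total value = 1015.44

1015.44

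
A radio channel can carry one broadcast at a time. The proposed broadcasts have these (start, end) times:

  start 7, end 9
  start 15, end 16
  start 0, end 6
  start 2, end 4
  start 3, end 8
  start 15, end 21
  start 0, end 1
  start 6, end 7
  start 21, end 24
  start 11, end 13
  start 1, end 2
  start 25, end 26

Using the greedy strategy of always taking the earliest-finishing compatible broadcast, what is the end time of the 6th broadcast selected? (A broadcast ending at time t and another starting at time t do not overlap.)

13

Order by finish time; keep every interval that doesn't clash with the previous kept one.
By end time: (0,1), (1,2), (2,4), (0,6), (6,7), (3,8), (7,9), (11,13), (15,16), (15,21), (21,24), (25,26).
Pick (0,1); next start ≥ 1 → (1,2); next start ≥ 2 → (2,4); next start ≥ 4 → (6,7); next start ≥ 7 → (7,9); next start ≥ 9 → (11,13); next start ≥ 13 → (15,16); next start ≥ 16 → (21,24); next start ≥ 24 → (25,26).
Selected: (0,1) (1,2) (2,4) (6,7) (7,9) (11,13) (15,16) (21,24) (25,26)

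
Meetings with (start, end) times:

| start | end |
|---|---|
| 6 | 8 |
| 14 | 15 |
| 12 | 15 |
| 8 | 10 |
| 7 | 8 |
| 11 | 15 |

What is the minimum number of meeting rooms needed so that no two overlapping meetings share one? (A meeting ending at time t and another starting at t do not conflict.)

The answer is the maximum number of intervals overlapping at any instant.
starts: [6, 7, 8, 11, 12, 14]
ends:   [8, 8, 10, 15, 15, 15]
s6→1 s7→2 e8→1 e8→0 s8→1 e10→0 s11→1 s12→2 s14→3  — peak 3.

3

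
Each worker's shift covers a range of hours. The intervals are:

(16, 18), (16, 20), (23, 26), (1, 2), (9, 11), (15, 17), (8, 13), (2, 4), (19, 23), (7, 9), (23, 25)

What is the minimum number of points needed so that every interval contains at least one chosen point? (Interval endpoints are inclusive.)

4

Process intervals by earliest right end; each time one isn't hit yet, stab at its right endpoint.
Sorted: [1,2] [2,4] [7,9] [9,11] [8,13] [15,17] [16,18] [16,20] [19,23] [23,25] [23,26]
{[1,2],[2,4]} hit by 2; {[7,9],[9,11],[8,13]} hit by 9; {[15,17],[16,18],[16,20]} hit by 17; {[19,23],[23,25],[23,26]} hit by 23.
Points: 2, 9, 17, 23 (4 total).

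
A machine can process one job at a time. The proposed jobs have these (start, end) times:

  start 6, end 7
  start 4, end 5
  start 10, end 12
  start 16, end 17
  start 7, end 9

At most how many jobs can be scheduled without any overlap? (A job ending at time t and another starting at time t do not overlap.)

Greedy by earliest finish: after sorting by end time, pick each interval compatible with the last pick.
By end time: (4,5), (6,7), (7,9), (10,12), (16,17).
Pick (4,5); next start ≥ 5 → (6,7); next start ≥ 7 → (7,9); next start ≥ 9 → (10,12); next start ≥ 12 → (16,17).
Selected 5 jobs.

5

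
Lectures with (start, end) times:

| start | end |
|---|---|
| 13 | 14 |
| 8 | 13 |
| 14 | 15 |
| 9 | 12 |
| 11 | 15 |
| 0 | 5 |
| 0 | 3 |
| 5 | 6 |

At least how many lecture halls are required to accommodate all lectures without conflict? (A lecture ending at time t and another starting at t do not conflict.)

3

Count concurrent intervals with a sweep; the peak is the room count.
starts: [0, 0, 5, 8, 9, 11, 13, 14]
ends:   [3, 5, 6, 12, 13, 14, 15, 15]
s0→1 s0→2 e3→1 e5→0 s5→1 e6→0 s8→1 s9→2 s11→3  — peak 3.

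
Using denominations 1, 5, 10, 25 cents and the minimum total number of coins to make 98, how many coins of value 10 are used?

2

98 = 3×25 + 2×10 + 3×1
Count of 10: 2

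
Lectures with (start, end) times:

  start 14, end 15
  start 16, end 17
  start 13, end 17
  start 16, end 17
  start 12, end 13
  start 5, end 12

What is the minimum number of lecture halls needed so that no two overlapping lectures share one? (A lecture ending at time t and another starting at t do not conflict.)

The answer is the maximum number of intervals overlapping at any instant.
starts: [5, 12, 13, 14, 16, 16]
ends:   [12, 13, 15, 17, 17, 17]
s5→1 e12→0 s12→1 e13→0 s13→1 s14→2 e15→1 s16→2 s16→3  — peak 3.

3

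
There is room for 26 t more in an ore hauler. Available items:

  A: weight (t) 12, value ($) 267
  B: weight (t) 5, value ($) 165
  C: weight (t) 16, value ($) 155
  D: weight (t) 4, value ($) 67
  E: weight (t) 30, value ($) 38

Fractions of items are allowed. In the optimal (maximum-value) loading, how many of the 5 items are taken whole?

3

Greedy by value/weight ratio, highest first.
Order: B (165/5=33.00) > A (267/12=22.25) > D (67/4=16.75) > C (155/16=9.69) > E (38/30=1.27)
Fill: take B (5 @ 165) → take A (12 @ 267) → take D (4 @ 67) → take 5/16 of C → 48.44; 26/26 used.
3 item(s) taken whole; one partial (take 5/16 of C).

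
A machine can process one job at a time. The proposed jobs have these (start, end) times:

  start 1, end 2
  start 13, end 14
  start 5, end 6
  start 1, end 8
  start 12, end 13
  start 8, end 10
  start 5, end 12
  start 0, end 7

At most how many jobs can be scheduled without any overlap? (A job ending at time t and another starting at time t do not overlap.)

By end time: (1,2), (5,6), (0,7), (1,8), (8,10), (5,12), (12,13), (13,14).
Pick (1,2); next start ≥ 2 → (5,6); next start ≥ 6 → (8,10); next start ≥ 10 → (12,13); next start ≥ 13 → (13,14).
Selected 5 jobs.

5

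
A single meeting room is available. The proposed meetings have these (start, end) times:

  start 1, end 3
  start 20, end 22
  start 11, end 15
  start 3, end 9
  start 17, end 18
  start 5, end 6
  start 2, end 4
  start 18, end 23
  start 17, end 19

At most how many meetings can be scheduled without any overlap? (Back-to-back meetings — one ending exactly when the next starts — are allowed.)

5

Sort by end time and greedily take each interval whose start is ≥ the last chosen end.
Sorted by end: (1,3)  (2,4)  (5,6)  (3,9)  (11,15)  (17,18)  (17,19)  (20,22)  (18,23)
take (1,3); take (5,6); skip (3,9); take (11,15); take (17,18); skip (17,19); take (20,22).
Selected 5 meetings.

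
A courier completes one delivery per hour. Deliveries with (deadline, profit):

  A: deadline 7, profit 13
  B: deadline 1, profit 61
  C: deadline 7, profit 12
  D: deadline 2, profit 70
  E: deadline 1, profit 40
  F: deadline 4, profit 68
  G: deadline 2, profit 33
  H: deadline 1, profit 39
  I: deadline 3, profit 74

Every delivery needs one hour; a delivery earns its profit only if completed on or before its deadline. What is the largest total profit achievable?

298

Take jobs in profit order; each goes to the latest open slot no later than its deadline.
By profit: I(d3,74), D(d2,70), F(d4,68), B(d1,61), E(d1,40), H(d1,39), G(d2,33), A(d7,13), C(d7,12)
I→slot 3; D→slot 2; F→slot 4; B→slot 1; E skipped; H skipped; G skipped; A→slot 7; C→slot 6.
Profit = 61 + 70 + 74 + 68 + 12 + 13 = 298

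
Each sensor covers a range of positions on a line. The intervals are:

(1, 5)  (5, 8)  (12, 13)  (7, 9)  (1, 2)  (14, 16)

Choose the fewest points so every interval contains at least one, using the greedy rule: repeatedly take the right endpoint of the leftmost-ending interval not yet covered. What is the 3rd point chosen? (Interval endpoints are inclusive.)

13

By right end: [1,2]  [1,5]  [5,8]  [7,9]  [12,13]  [14,16]
[1,2] uncovered → point at 2; [5,8] uncovered → point at 8; [12,13] uncovered → point at 13; [14,16] uncovered → point at 16.
Points: 2, 8, 13, 16 (4 total).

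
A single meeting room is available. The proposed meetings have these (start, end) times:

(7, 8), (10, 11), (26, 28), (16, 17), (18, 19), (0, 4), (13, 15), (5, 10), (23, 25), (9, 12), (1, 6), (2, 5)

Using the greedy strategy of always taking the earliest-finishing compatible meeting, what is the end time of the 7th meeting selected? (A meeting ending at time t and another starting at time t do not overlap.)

Greedy by earliest finish: after sorting by end time, pick each interval compatible with the last pick.
By end time: (0,4), (2,5), (1,6), (7,8), (5,10), (10,11), (9,12), (13,15), (16,17), (18,19), (23,25), (26,28).
Pick (0,4); next start ≥ 4 → (7,8); next start ≥ 8 → (10,11); next start ≥ 11 → (13,15); next start ≥ 15 → (16,17); next start ≥ 17 → (18,19); next start ≥ 19 → (23,25); next start ≥ 25 → (26,28).
Selected: (0,4) (7,8) (10,11) (13,15) (16,17) (18,19) (23,25) (26,28)

25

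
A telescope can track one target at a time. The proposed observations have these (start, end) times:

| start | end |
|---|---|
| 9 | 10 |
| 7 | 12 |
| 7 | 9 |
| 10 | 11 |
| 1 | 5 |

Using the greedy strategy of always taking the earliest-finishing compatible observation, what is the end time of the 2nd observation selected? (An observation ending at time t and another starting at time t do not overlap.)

9

Sort by end time and greedily take each interval whose start is ≥ the last chosen end.
Sorted by end: (1,5)  (7,9)  (9,10)  (10,11)  (7,12)
take (1,5); take (7,9); take (9,10); take (10,11).
Selected: (1,5) (7,9) (9,10) (10,11)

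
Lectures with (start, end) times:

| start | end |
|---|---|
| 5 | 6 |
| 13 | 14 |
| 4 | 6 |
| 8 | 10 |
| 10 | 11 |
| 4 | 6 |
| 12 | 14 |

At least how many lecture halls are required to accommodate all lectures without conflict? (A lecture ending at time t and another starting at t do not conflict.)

3

Events (time:±→running): 4:+→1 4:+→2 5:+→3 … peak 3.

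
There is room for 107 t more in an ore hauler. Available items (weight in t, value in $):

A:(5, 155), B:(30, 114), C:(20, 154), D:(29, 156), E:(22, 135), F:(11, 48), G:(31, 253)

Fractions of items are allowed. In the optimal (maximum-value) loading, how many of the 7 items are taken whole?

5

Greedy by value/weight ratio, highest first.
Order: A (155/5=31.00) > G (253/31=8.16) > C (154/20=7.70) > E (135/22=6.14) > D (156/29=5.38) > F (48/11=4.36) > B (114/30=3.80)
Fill: take A (5 @ 155) → take G (31 @ 253) → take C (20 @ 154) → take E (22 @ 135) → take D (29 @ 156); 107/107 used.
5 item(s) taken whole.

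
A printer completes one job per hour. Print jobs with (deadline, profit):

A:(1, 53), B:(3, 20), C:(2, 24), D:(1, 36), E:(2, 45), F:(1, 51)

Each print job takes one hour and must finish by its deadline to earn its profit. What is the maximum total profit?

118

By profit: A(d1,53), F(d1,51), E(d2,45), D(d1,36), C(d2,24), B(d3,20)
A→slot 1; F skipped; E→slot 2; D skipped; C skipped; B→slot 3.
Profit = 53 + 45 + 20 = 118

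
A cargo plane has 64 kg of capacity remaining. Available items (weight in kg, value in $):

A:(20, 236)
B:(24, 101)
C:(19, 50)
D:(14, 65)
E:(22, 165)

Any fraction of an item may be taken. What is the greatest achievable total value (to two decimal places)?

Order: A (236/20=11.80) > E (165/22=7.50) > D (65/14=4.64) > B (101/24=4.21) > C (50/19=2.63)
Fill: take A (20 @ 236) → take E (22 @ 165) → take D (14 @ 65) → take 8/24 of B → 33.67; 64/64 used.
Total value = 499.67

499.67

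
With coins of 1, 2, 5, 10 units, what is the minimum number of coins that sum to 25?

3

Use the largest denomination that fits, subtract, and repeat.
25 − 2×10→5 − 1×5→0
Total coins = 2 + 1 = 3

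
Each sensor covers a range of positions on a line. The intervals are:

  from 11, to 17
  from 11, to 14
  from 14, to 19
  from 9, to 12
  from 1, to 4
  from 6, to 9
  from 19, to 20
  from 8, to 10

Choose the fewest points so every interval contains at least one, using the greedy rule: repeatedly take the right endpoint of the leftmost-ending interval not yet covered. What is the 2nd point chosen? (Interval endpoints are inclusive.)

9

Process intervals by earliest right end; each time one isn't hit yet, stab at its right endpoint.
By right end: [1,4]  [6,9]  [8,10]  [9,12]  [11,14]  [11,17]  [14,19]  [19,20]
[1,4] uncovered → point at 4; [6,9] uncovered → point at 9; [11,14] uncovered → point at 14; [19,20] uncovered → point at 20.
Points: 4, 9, 14, 20 (4 total).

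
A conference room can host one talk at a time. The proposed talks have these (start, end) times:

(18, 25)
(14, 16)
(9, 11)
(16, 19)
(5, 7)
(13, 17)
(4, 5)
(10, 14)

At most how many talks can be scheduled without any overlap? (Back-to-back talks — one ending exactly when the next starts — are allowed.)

Greedy by earliest finish: after sorting by end time, pick each interval compatible with the last pick.
Sorted by end: (4,5)  (5,7)  (9,11)  (10,14)  (14,16)  (13,17)  (16,19)  (18,25)
take (4,5); take (5,7); take (9,11); skip (10,14); take (14,16); take (16,19).
Selected 5 talks.

5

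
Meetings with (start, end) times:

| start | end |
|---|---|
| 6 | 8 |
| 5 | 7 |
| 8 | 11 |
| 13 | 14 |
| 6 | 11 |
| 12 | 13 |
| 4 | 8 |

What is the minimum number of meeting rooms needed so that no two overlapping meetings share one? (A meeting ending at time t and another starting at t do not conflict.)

4

The answer is the maximum number of intervals overlapping at any instant.
Events (time:±→running): 4:+→1 5:+→2 6:+→3 6:+→4 … peak 4.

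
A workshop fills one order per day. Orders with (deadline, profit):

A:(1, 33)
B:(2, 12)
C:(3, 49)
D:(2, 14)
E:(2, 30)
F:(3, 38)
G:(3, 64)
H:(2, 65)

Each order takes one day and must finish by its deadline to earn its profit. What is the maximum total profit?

178

By profit: H(d2,65), G(d3,64), C(d3,49), F(d3,38), A(d1,33), E(d2,30), D(d2,14), B(d2,12)
H→slot 2; G→slot 3; C→slot 1; F skipped; A skipped; E skipped; D skipped; B skipped.
Profit = 49 + 65 + 64 = 178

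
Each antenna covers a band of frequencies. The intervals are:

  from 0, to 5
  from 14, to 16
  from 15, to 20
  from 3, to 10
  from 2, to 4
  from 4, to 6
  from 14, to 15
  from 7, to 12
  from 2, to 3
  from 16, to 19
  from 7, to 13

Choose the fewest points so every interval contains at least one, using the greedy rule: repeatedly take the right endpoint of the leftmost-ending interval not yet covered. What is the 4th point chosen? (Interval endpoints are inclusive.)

Process intervals by earliest right end; each time one isn't hit yet, stab at its right endpoint.
By right end: [2,3]  [2,4]  [0,5]  [4,6]  [3,10]  [7,12]  [7,13]  [14,15]  [14,16]  [16,19]  [15,20]
[2,3] uncovered → point at 3; [4,6] uncovered → point at 6; [7,12] uncovered → point at 12; [14,15] uncovered → point at 15; [16,19] uncovered → point at 19.
Points: 3, 6, 12, 15, 19 (5 total).

15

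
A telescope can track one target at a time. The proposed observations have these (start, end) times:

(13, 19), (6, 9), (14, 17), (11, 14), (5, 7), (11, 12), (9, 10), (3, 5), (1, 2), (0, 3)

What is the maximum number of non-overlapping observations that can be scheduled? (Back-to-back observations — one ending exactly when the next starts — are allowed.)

6

Order by finish time; keep every interval that doesn't clash with the previous kept one.
By end time: (1,2), (0,3), (3,5), (5,7), (6,9), (9,10), (11,12), (11,14), (14,17), (13,19).
Pick (1,2); next start ≥ 2 → (3,5); next start ≥ 5 → (5,7); next start ≥ 7 → (9,10); next start ≥ 10 → (11,12); next start ≥ 12 → (14,17).
Selected 6 observations.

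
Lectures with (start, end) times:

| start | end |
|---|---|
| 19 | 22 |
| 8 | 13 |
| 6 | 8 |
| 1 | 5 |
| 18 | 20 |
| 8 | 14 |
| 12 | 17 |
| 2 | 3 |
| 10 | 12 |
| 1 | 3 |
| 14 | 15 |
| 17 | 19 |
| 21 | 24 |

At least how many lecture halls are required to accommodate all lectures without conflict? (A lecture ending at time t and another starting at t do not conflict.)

Count concurrent intervals with a sweep; the peak is the room count.
Events (time:±→running): 1:+→1 1:+→2 2:+→3 … peak 3.

3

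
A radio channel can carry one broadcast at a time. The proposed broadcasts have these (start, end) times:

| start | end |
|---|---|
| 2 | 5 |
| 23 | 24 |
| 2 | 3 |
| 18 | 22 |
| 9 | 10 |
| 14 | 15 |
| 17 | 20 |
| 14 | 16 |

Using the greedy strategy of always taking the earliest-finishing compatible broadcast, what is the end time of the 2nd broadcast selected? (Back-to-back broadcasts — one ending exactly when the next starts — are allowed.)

10

Sorted by end: (2,3)  (2,5)  (9,10)  (14,15)  (14,16)  (17,20)  (18,22)  (23,24)
take (2,3); take (9,10); take (14,15); take (17,20); take (23,24).
Selected: (2,3) (9,10) (14,15) (17,20) (23,24)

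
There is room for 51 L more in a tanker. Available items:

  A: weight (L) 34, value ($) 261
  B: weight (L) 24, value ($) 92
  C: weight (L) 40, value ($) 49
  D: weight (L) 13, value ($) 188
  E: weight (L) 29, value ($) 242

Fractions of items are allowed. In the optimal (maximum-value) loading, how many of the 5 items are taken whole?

Greedy by value/weight ratio, highest first.
Ratios (sorted): D 14.46, E 8.34, A 7.68, B 3.83, C 1.23
take D (13 @ 188); take E (29 @ 242); take 9/34 of A → 69.09. Capacity used 51/51.
2 item(s) taken whole; one partial (take 9/34 of A).

2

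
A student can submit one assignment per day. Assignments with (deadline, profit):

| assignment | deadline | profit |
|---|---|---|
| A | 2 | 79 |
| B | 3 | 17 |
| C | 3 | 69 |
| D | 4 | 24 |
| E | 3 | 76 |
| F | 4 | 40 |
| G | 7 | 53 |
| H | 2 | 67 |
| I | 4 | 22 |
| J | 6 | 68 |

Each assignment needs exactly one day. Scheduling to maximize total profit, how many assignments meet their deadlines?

Sort by profit descending; place each in the latest free slot ≤ its deadline.
Profit order: A=79 E=76 C=69 J=68 H=67 G=53 F=40 D=24 I=22 B=17
Assign: A→slot 2, E→slot 3, C→slot 1, J→slot 6, H skipped, G→slot 7, F→slot 4, D skipped, I skipped, B skipped.
Slots: [1:C] [2:A] [3:E] [4:F] [6:J] [7:G]
6 of 10 scheduled.

6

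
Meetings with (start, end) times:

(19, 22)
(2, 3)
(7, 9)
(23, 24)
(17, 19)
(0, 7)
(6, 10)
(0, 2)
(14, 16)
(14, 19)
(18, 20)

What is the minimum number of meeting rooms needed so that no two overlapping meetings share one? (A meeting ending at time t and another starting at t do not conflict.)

3

Events (time:±→running): 0:+→1 0:+→2 2:-→1 2:+→2 3:-→1 6:+→2 7:-→1 7:+→2 9:-→1 10:-→0 14:+→1 14:+→2 16:-→1 17:+→2 18:+→3 … peak 3.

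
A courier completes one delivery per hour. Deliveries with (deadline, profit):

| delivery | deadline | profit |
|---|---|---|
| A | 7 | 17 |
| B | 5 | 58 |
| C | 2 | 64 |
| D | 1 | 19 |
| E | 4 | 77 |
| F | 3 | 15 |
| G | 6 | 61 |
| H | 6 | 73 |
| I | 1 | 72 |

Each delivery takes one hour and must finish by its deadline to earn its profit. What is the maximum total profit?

Sort by profit descending; place each in the latest free slot ≤ its deadline.
By profit: E(d4,77), H(d6,73), I(d1,72), C(d2,64), G(d6,61), B(d5,58), D(d1,19), A(d7,17), F(d3,15)
E→slot 4; H→slot 6; I→slot 1; C→slot 2; G→slot 5; B→slot 3; D skipped; A→slot 7; F skipped.
Profit = 72 + 64 + 58 + 77 + 61 + 73 + 17 = 422

422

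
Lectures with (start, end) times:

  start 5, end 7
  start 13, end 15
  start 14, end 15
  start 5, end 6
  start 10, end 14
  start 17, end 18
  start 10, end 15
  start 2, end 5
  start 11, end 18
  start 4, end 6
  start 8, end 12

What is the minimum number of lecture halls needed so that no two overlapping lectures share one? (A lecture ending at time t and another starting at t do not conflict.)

The answer is the maximum number of intervals overlapping at any instant.
Events (time:±→running): 2:+→1 4:+→2 5:-→1 5:+→2 5:+→3 6:-→2 6:-→1 7:-→0 8:+→1 10:+→2 10:+→3 11:+→4 … peak 4.

4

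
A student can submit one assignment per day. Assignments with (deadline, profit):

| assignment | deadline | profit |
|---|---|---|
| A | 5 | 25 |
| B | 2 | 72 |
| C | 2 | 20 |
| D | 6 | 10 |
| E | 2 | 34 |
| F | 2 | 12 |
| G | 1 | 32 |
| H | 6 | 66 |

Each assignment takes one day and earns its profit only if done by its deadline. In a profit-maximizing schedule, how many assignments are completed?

5

Take jobs in profit order; each goes to the latest open slot no later than its deadline.
Profit order: B=72 H=66 E=34 G=32 A=25 C=20 F=12 D=10
Assign: B→slot 2, H→slot 6, E→slot 1, G skipped, A→slot 5, C skipped, F skipped, D→slot 4.
Slots: [1:E] [2:B] [4:D] [5:A] [6:H]
5 of 8 scheduled.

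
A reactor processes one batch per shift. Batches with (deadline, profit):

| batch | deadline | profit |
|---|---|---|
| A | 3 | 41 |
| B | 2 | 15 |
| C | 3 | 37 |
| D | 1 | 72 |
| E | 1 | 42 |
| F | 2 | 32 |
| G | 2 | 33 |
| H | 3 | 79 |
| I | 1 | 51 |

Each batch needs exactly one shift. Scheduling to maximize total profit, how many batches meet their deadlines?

By profit: H(d3,79), D(d1,72), I(d1,51), E(d1,42), A(d3,41), C(d3,37), G(d2,33), F(d2,32), B(d2,15)
H→slot 3; D→slot 1; I skipped; E skipped; A→slot 2; C skipped; G skipped; F skipped; B skipped.
3 of 9 scheduled.

3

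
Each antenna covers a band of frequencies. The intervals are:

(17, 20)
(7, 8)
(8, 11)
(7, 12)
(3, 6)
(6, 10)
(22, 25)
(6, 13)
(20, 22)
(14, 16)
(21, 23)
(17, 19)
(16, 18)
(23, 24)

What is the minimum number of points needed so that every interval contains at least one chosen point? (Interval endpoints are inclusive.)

Sort by right endpoint; whenever an interval is uncovered, place a point at its right end.
By right end: [3,6]  [7,8]  [6,10]  [8,11]  [7,12]  [6,13]  [14,16]  [16,18]  [17,19]  [17,20]  [20,22]  [21,23]  [23,24]  [22,25]
[3,6] uncovered → point at 6; [7,8] uncovered → point at 8; [14,16] uncovered → point at 16; [17,19] uncovered → point at 19; [20,22] uncovered → point at 22; [23,24] uncovered → point at 24.
Points: 6, 8, 16, 19, 22, 24 (6 total).

6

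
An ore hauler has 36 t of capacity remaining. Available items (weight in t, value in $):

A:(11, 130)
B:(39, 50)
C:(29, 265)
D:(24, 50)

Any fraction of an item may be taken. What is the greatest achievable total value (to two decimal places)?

358.45

Greedy by value/weight ratio, highest first.
Ratios (sorted): A 11.82, C 9.14, D 2.08, B 1.28
take A (11 @ 130); take 25/29 of C → 228.45. Capacity used 36/36.
Total value = 358.45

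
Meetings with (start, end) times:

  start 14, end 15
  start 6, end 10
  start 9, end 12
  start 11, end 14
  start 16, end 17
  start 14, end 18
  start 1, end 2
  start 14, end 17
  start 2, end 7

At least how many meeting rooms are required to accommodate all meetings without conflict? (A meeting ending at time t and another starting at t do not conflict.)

3

Count concurrent intervals with a sweep; the peak is the room count.
starts: [1, 2, 6, 9, 11, 14, 14, 14, 16]
ends:   [2, 7, 10, 12, 14, 15, 17, 17, 18]
s1→1 e2→0 s2→1 s6→2 e7→1 s9→2 e10→1 s11→2 e12→1 e14→0 s14→1 s14→2 s14→3  — peak 3.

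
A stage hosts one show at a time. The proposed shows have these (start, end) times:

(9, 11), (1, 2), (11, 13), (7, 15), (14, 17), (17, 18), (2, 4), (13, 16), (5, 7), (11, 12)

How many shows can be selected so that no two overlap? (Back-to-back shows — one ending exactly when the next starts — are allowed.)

7

Sorted by end: (1,2)  (2,4)  (5,7)  (9,11)  (11,12)  (11,13)  (7,15)  (13,16)  (14,17)  (17,18)
take (1,2); take (2,4); take (5,7); take (9,11); take (11,12); skip (11,13); take (13,16); take (17,18).
Selected 7 shows.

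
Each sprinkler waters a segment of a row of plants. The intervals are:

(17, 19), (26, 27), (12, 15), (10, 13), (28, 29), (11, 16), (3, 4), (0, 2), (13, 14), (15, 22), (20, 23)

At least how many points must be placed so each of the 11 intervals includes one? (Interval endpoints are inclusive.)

7

Sort by right endpoint; whenever an interval is uncovered, place a point at its right end.
By right end: [0,2]  [3,4]  [10,13]  [13,14]  [12,15]  [11,16]  [17,19]  [15,22]  [20,23]  [26,27]  [28,29]
[0,2] uncovered → point at 2; [3,4] uncovered → point at 4; [10,13] uncovered → point at 13; [17,19] uncovered → point at 19; [20,23] uncovered → point at 23; [26,27] uncovered → point at 27; [28,29] uncovered → point at 29.
Points: 2, 4, 13, 19, 23, 27, 29 (7 total).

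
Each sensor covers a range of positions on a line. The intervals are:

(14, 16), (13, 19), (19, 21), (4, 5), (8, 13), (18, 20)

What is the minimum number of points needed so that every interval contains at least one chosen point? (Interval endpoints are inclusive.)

Sort by right endpoint; whenever an interval is uncovered, place a point at its right end.
By right end: [4,5]  [8,13]  [14,16]  [13,19]  [18,20]  [19,21]
[4,5] uncovered → point at 5; [8,13] uncovered → point at 13; [14,16] uncovered → point at 16; [18,20] uncovered → point at 20.
Points: 5, 13, 16, 20 (4 total).

4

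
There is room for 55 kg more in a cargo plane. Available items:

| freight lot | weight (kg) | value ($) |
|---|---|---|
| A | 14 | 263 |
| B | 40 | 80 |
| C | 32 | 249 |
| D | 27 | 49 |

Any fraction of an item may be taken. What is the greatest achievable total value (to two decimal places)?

530.00

Greedy by value/weight ratio, highest first.
Order: A (263/14=18.79) > C (249/32=7.78) > B (80/40=2.00) > D (49/27=1.81)
Fill: take A (14 @ 263) → take C (32 @ 249) → take 9/40 of B → 18.00; 55/55 used.
Total value = 530.00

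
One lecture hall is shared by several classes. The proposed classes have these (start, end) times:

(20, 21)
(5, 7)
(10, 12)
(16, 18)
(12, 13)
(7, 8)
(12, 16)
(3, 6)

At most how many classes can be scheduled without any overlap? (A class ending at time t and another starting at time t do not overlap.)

Order by finish time; keep every interval that doesn't clash with the previous kept one.
Sorted by end: (3,6)  (5,7)  (7,8)  (10,12)  (12,13)  (12,16)  (16,18)  (20,21)
take (3,6); take (7,8); take (10,12); take (12,13); skip (12,16); take (16,18); take (20,21).
Selected 6 classes.

6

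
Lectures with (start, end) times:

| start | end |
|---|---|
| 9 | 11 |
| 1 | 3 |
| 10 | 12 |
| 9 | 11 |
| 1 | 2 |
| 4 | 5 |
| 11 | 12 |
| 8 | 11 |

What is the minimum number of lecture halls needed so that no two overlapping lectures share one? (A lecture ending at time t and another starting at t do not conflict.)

The answer is the maximum number of intervals overlapping at any instant.
Events (time:±→running): 1:+→1 1:+→2 2:-→1 3:-→0 4:+→1 5:-→0 8:+→1 9:+→2 9:+→3 10:+→4 … peak 4.

4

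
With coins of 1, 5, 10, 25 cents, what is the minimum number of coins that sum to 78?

6

Greedy: take as many of the largest coin as possible, then repeat with the remainder.
78 = 3×25 + 3×1
Total coins = 3 + 3 = 6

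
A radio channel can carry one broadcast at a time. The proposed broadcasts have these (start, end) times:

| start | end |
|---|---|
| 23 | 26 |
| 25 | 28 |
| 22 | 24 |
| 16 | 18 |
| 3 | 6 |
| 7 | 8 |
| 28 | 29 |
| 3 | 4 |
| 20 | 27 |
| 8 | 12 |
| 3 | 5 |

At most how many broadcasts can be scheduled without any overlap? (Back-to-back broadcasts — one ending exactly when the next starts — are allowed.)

7

By end time: (3,4), (3,5), (3,6), (7,8), (8,12), (16,18), (22,24), (23,26), (20,27), (25,28), (28,29).
Pick (3,4); next start ≥ 4 → (7,8); next start ≥ 8 → (8,12); next start ≥ 12 → (16,18); next start ≥ 18 → (22,24); next start ≥ 24 → (25,28); next start ≥ 28 → (28,29).
Selected 7 broadcasts.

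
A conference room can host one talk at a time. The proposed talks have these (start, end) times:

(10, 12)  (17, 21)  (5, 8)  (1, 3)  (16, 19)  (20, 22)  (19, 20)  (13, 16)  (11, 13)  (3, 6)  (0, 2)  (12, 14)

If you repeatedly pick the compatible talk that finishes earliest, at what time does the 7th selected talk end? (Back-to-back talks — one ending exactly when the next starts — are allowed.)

22

By end time: (0,2), (1,3), (3,6), (5,8), (10,12), (11,13), (12,14), (13,16), (16,19), (19,20), (17,21), (20,22).
Pick (0,2); next start ≥ 2 → (3,6); next start ≥ 6 → (10,12); next start ≥ 12 → (12,14); next start ≥ 14 → (16,19); next start ≥ 19 → (19,20); next start ≥ 20 → (20,22).
Selected: (0,2) (3,6) (10,12) (12,14) (16,19) (19,20) (20,22)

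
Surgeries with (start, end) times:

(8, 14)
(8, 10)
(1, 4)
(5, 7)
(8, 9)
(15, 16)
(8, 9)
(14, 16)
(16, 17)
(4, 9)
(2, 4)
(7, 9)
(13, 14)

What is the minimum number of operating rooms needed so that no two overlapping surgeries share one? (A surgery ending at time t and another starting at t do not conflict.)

starts: [1, 2, 4, 5, 7, 8, 8, 8, 8, 13, 14, 15, 16]
ends:   [4, 4, 7, 9, 9, 9, 9, 10, 14, 14, 16, 16, 17]
s1→1 s2→2 e4→1 e4→0 s4→1 s5→2 e7→1 s7→2 s8→3 s8→4 s8→5 s8→6  — peak 6.

6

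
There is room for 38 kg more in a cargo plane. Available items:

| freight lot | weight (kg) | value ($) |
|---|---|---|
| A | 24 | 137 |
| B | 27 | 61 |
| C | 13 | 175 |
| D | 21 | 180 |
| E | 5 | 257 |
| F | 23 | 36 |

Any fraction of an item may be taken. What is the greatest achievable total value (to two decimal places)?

603.43

Greedy by value/weight ratio, highest first.
Order: E (257/5=51.40) > C (175/13=13.46) > D (180/21=8.57) > A (137/24=5.71) > B (61/27=2.26) > F (36/23=1.57)
Fill: take E (5 @ 257) → take C (13 @ 175) → take 20/21 of D → 171.43; 38/38 used.
Total value = 603.43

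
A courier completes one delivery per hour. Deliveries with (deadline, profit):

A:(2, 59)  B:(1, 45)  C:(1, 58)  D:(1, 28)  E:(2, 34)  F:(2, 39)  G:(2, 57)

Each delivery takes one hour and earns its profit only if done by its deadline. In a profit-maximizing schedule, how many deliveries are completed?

Sort by profit descending; place each in the latest free slot ≤ its deadline.
By profit: A(d2,59), C(d1,58), G(d2,57), B(d1,45), F(d2,39), E(d2,34), D(d1,28)
A→slot 2; C→slot 1; G skipped; B skipped; F skipped; E skipped; D skipped.
2 of 7 scheduled.

2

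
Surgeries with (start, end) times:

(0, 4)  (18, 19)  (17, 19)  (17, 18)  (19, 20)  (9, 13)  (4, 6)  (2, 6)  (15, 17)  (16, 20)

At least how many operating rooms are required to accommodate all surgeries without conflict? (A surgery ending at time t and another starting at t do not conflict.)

3

Count concurrent intervals with a sweep; the peak is the room count.
starts: [0, 2, 4, 9, 15, 16, 17, 17, 18, 19]
ends:   [4, 6, 6, 13, 17, 18, 19, 19, 20, 20]
s0→1 s2→2 e4→1 s4→2 e6→1 e6→0 s9→1 e13→0 s15→1 s16→2 e17→1 s17→2 s17→3  — peak 3.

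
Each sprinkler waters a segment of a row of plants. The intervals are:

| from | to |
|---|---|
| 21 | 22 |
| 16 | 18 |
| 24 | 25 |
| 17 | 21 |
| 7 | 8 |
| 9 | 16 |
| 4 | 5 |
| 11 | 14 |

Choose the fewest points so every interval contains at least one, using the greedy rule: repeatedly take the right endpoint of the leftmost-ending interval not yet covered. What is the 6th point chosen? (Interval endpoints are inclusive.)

By right end: [4,5]  [7,8]  [11,14]  [9,16]  [16,18]  [17,21]  [21,22]  [24,25]
[4,5] uncovered → point at 5; [7,8] uncovered → point at 8; [11,14] uncovered → point at 14; [16,18] uncovered → point at 18; [21,22] uncovered → point at 22; [24,25] uncovered → point at 25.
Points: 5, 8, 14, 18, 22, 25 (6 total).

25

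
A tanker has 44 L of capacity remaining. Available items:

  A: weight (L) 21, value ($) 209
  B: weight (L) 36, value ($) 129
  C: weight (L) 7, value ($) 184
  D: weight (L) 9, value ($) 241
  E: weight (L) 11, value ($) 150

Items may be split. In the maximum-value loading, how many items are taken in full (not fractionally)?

Order: D (241/9=26.78) > C (184/7=26.29) > E (150/11=13.64) > A (209/21=9.95) > B (129/36=3.58)
Fill: take D (9 @ 241) → take C (7 @ 184) → take E (11 @ 150) → take 17/21 of A → 169.19; 44/44 used.
3 item(s) taken whole; one partial (take 17/21 of A).

3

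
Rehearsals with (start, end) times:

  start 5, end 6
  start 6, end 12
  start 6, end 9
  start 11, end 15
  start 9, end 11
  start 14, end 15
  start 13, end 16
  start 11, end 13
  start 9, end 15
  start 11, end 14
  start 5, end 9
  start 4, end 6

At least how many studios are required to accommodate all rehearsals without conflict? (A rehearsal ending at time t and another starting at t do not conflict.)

5

The answer is the maximum number of intervals overlapping at any instant.
Events (time:±→running): 4:+→1 5:+→2 5:+→3 6:-→2 6:-→1 6:+→2 6:+→3 9:-→2 9:-→1 9:+→2 9:+→3 11:-→2 11:+→3 11:+→4 11:+→5 … peak 5.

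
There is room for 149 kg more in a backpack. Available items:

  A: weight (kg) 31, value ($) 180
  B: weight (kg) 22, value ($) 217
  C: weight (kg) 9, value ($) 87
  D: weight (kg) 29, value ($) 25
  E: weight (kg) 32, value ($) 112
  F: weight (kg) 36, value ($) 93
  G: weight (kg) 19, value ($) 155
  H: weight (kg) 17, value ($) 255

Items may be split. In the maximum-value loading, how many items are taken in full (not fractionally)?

6

Order: H (255/17=15.00) > B (217/22=9.86) > C (87/9=9.67) > G (155/19=8.16) > A (180/31=5.81) > E (112/32=3.50) > F (93/36=2.58) > D (25/29=0.86)
Fill: take H (17 @ 255) → take B (22 @ 217) → take C (9 @ 87) → take G (19 @ 155) → take A (31 @ 180) → take E (32 @ 112) → take 19/36 of F → 49.08; 149/149 used.
6 item(s) taken whole; one partial (take 19/36 of F).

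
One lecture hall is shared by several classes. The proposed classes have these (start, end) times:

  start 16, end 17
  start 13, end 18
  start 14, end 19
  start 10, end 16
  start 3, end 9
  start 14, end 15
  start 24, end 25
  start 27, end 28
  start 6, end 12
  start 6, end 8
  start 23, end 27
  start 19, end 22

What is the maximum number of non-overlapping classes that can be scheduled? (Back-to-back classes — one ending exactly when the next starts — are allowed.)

By end time: (6,8), (3,9), (6,12), (14,15), (10,16), (16,17), (13,18), (14,19), (19,22), (24,25), (23,27), (27,28).
Pick (6,8); next start ≥ 8 → (14,15); next start ≥ 15 → (16,17); next start ≥ 17 → (19,22); next start ≥ 22 → (24,25); next start ≥ 25 → (27,28).
Selected 6 classes.

6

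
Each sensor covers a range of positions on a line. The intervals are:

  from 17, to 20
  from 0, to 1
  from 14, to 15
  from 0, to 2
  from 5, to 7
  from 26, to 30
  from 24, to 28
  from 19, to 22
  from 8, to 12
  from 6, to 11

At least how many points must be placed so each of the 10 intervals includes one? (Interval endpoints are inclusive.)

6

Process intervals by earliest right end; each time one isn't hit yet, stab at its right endpoint.
Sorted: [0,1] [0,2] [5,7] [6,11] [8,12] [14,15] [17,20] [19,22] [24,28] [26,30]
{[0,1],[0,2]} hit by 1; {[5,7],[6,11]} hit by 7; {[8,12]} hit by 12; {[14,15]} hit by 15; {[17,20],[19,22]} hit by 20; {[24,28],[26,30]} hit by 28.
Points: 1, 7, 12, 15, 20, 28 (6 total).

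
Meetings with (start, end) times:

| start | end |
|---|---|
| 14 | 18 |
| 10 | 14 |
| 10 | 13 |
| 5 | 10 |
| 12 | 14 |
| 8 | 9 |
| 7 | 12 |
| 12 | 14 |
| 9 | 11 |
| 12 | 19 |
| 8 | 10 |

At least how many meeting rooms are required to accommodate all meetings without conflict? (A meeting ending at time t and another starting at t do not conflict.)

The answer is the maximum number of intervals overlapping at any instant.
Events (time:±→running): 5:+→1 7:+→2 8:+→3 8:+→4 9:-→3 9:+→4 10:-→3 10:-→2 10:+→3 10:+→4 11:-→3 12:-→2 12:+→3 12:+→4 12:+→5 … peak 5.

5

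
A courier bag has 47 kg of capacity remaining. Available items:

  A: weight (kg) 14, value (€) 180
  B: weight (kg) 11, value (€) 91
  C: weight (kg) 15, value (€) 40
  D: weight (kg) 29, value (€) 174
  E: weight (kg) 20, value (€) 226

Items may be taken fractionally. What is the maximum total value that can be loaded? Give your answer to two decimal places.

509.00

Ratios (sorted): A 12.86, E 11.30, B 8.27, D 6.00, C 2.67
take A (14 @ 180); take E (20 @ 226); take B (11 @ 91); take 2/29 of D → 12.00. Capacity used 47/47.
Total value = 509.00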